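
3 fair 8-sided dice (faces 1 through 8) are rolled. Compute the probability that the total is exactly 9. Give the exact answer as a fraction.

7/128

There are 8^3 = 512 equally likely outcomes.
The number of ordered 3-tuples from {1,…,8} summing to 9 is 28.
P(sum = 9) = 28/512 = 7/128.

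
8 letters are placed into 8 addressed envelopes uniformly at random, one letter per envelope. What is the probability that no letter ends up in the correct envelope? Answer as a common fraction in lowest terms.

This is the derangement probability: permutations of 8 with no fixed point.
D(8) = 8! · (1 − 1/1! + 1/2! − ··· + (−1)^8/8!) = 14833.
P = 14833/40320 = 2119/5760.

2119/5760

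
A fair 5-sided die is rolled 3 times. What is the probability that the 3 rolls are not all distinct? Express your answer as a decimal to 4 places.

P(all 3 different) = 5/5 · 4/5 · ··· · 3/5 ≈ 0.4800.
P(at least two equal) = 1 − 0.4800 = 0.5200.

0.5200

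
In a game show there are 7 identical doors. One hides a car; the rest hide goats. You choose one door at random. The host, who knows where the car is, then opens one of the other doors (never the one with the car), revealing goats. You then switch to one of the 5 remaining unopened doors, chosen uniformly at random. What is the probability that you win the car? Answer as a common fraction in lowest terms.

6/35

Your original door holds the car with probability 1/7, so the other 6 collectively hold it with probability 6/7.
The host can always find an empty door to open, so this doesn't change that 6/7; it is now spread over the 5 remaining unopened doors.
P(win by switching) = (6/7) · (1/5) = 6/35.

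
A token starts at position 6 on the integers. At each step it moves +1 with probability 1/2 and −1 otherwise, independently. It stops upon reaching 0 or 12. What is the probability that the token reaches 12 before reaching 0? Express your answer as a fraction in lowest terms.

1/2

With a fair step, P(i) = ½P(i−1) + ½P(i+1) with P(0)=0, P(12)=1 has the linear solution P(i) = i/12.
P(6) = 6/12 = 1/2.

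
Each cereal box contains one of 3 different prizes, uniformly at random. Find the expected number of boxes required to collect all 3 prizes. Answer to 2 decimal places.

After i distinct types are collected, each trial gives a new one with probability (3−i)/3, so the expected wait for the next new type is 3/(3−i).
E = 3/3 + 3/2 + 3/1 = 11/2 ≈ 5.50.

5.50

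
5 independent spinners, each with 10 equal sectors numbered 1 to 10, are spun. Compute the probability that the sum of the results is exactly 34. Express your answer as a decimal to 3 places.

There are 10^5 = 100000 equally likely outcomes.
The number of ordered 5-tuples from {1,…,10} summing to 34 is 3795.
P(sum = 34) = 3795/100000 = 759/20000 ≈ 0.038.

0.038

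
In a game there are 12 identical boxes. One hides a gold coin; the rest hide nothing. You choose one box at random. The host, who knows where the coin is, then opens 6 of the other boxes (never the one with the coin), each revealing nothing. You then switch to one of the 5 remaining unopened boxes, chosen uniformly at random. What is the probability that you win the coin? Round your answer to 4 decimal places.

Your original box holds the coin with probability 1/12, so the other 11 collectively hold it with probability 11/12.
The host can always find 6 empty boxes to open, so the reveals don't change that 11/12; it is now spread over the 5 remaining unopened boxes.
P(win by switching) = (11/12) · (1/5) = 11/60 ≈ 0.1833.

0.1833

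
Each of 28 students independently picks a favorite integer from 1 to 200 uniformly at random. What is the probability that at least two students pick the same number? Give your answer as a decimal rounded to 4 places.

0.8624

It's easier to compute the probability that all 28 are distinct.
P(all distinct) = 200/200 · 199/200 · ··· · 173/200 ≈ 0.1376.
So the probability of at least one match is 1 − 0.1376 = 0.8624.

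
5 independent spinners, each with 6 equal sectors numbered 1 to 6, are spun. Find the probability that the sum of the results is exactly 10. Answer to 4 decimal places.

There are 6^5 = 7776 equally likely outcomes.
The number of ordered 5-tuples from {1,…,6} summing to 10 is 126.
P(sum = 10) = 126/7776 = 7/432 ≈ 0.0162.

0.0162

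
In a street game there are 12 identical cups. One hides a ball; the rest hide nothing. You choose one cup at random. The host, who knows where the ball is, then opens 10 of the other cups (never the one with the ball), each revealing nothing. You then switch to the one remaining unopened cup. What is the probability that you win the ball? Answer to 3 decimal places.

0.917

Your original cup holds the ball with probability 1/12, so the other 11 collectively hold it with probability 11/12.
The host can always find 10 empty cups to open, so the reveals don't change that 11/12; it is now spread over the 1 remaining unopened cup.
P(win by switching) = (11/12) · (1/1) = 11/12 ≈ 0.917.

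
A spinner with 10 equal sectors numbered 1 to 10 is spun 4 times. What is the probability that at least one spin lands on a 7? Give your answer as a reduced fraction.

P(no spin lands on a 7) = (9/10)^4 = 6561/10000.
P(at least one) = 1 − 6561/10000 = 3439/10000.

3439/10000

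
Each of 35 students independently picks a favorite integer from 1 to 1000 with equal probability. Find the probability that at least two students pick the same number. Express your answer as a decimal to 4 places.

It's easier to compute the probability that all 35 are distinct.
P(all distinct) = 1000/1000 · 999/1000 · ··· · 966/1000 ≈ 0.5477.
So the probability of at least one match is 1 − 0.5477 = 0.4523.

0.4523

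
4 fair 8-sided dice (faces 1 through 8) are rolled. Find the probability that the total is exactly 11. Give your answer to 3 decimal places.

0.029

There are 8^4 = 4096 equally likely outcomes.
The number of ordered 4-tuples from {1,…,8} summing to 11 is 120.
P(sum = 11) = 120/4096 = 15/512 ≈ 0.029.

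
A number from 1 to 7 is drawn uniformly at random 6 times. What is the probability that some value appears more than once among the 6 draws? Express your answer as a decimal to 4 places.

0.9572

P(all 6 different) = 7/7 · 6/7 · ··· · 2/7 ≈ 0.0428.
P(at least two equal) = 1 − 0.0428 = 0.9572.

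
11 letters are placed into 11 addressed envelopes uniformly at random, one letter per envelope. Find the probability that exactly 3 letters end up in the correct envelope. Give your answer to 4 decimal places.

0.0613

Choose which 3 of the 11 are fixed: C(11,3) = 165 ways.
The remaining 8 must have no fixed point: D(8) = 14833.
P = 165·14833/39916800 = 2119/34560 ≈ 0.0613.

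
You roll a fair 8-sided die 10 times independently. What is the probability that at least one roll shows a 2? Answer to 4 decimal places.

P(no roll shows a 2) = (7/8)^10 ≈ 0.2631.
P(at least one) = 1 − 0.2631 = 0.7369.

0.7369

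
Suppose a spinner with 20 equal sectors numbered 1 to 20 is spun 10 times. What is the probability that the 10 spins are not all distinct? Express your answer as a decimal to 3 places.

P(all 10 different) = 20/20 · 19/20 · ··· · 11/20 ≈ 0.065.
P(at least two equal) = 1 − 0.065 = 0.935.

0.935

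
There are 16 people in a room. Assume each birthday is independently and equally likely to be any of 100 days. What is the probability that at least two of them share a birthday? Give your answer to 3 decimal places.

It's easier to compute the probability that all 16 are distinct.
P(all distinct) = 100/100 · 99/100 · ··· · 85/100 ≈ 0.282.
So the probability of at least one match is 1 − 0.282 = 0.718.

0.718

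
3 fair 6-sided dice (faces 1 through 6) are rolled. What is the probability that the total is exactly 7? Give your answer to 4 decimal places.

0.0694

There are 6^3 = 216 equally likely outcomes.
The number of ordered 3-tuples from {1,…,6} summing to 7 is 15.
P(sum = 7) = 15/216 = 5/72 ≈ 0.0694.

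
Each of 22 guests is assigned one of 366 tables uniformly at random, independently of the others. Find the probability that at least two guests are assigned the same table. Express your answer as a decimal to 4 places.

It's easier to compute the probability that all 22 are distinct.
P(all distinct) = 366/366 · 365/366 · ··· · 345/366 ≈ 0.5252.
So the probability of at least one match is 1 − 0.5252 = 0.4748.

0.4748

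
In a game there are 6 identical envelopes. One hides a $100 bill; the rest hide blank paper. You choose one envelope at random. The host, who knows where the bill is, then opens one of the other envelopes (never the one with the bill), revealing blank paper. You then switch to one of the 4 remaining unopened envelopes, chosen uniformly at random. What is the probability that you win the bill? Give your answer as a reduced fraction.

5/24

Your original envelope holds the bill with probability 1/6, so the other 5 collectively hold it with probability 5/6.
The host can always find an empty envelope to open, so this doesn't change that 5/6; it is now spread over the 4 remaining unopened envelopes.
P(win by switching) = (5/6) · (1/4) = 5/24.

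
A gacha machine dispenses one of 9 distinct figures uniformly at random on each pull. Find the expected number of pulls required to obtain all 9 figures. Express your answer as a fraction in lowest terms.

After i distinct types are collected, each trial gives a new one with probability (9−i)/9, so the expected wait for the next new type is 9/(9−i).
E = 9/9 + 9/8 + 9/7 + 9/6 + 9/5 + 9/4 + 9/3 + 9/2 + 9/1 = 7129/280.

7129/280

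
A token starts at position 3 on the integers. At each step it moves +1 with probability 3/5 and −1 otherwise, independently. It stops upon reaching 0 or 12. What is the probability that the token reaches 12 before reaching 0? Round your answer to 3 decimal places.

0.709

Let r = q/p = (2/5)/(3/5) = 2/3. The recurrence P(i) = p·P(i+1) + q·P(i−1) with P(0)=0, P(12)=1 gives P(i) = (1 − r^i)/(1 − r^12).
P(3) = (1 − (2/3)^3) / (1 − (2/3)^12) = 19683/27755 ≈ 0.709.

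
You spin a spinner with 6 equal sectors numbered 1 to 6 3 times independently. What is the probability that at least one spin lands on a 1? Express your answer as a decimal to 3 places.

P(no spin lands on a 1) = (5/6)^3 ≈ 0.579.
P(at least one) = 1 − 0.579 = 0.421.

0.421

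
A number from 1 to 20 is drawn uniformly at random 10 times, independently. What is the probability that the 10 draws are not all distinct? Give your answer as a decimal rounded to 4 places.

0.9345

P(all 10 different) = 20/20 · 19/20 · ··· · 11/20 ≈ 0.0655.
P(at least two equal) = 1 − 0.0655 = 0.9345.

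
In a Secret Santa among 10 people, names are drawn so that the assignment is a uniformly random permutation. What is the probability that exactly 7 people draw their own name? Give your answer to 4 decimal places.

0.0001

Choose which 7 of the 10 are fixed: C(10,7) = 120 ways.
The remaining 3 must have no fixed point: D(3) = 2.
P = 120·2/3628800 = 1/15120 ≈ 0.0001.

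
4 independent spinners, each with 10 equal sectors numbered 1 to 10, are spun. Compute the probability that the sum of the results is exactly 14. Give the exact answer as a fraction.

There are 10^4 = 10000 equally likely outcomes.
The number of ordered 4-tuples from {1,…,10} summing to 14 is 282.
P(sum = 14) = 282/10000 = 141/5000.

141/5000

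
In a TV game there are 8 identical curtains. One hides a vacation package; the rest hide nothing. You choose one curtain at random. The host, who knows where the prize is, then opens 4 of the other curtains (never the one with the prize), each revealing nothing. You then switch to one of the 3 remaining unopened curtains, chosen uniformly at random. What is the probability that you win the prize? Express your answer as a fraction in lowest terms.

Your original curtain holds the prize with probability 1/8, so the other 7 collectively hold it with probability 7/8.
The host can always find 4 empty curtains to open, so the reveals don't change that 7/8; it is now spread over the 3 remaining unopened curtains.
P(win by switching) = (7/8) · (1/3) = 7/24.

7/24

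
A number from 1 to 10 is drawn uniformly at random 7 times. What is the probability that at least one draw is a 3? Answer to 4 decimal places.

0.5217

P(no draw is a 3) = (9/10)^7 ≈ 0.4783.
P(at least one) = 1 − 0.4783 = 0.5217.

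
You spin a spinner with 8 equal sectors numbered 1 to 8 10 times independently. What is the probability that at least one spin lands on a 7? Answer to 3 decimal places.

P(no spin lands on a 7) = (7/8)^10 ≈ 0.263.
P(at least one) = 1 − 0.263 = 0.737.

0.737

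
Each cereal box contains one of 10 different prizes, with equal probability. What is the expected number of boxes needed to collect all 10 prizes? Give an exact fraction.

After i distinct types are collected, each trial gives a new one with probability (10−i)/10, so the expected wait for the next new type is 10/(10−i).
E = 10/10 + 10/9 + 10/8 + 10/7 + 10/6 + 10/5 + 10/4 + 10/3 + 10/2 + 10/1 = 7381/252.

7381/252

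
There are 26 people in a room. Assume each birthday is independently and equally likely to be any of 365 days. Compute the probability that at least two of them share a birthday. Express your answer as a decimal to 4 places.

It's easier to compute the probability that all 26 are distinct.
P(all distinct) = 365/365 · 364/365 · ··· · 340/365 ≈ 0.4018.
So the probability of at least one match is 1 − 0.4018 = 0.5982.

0.5982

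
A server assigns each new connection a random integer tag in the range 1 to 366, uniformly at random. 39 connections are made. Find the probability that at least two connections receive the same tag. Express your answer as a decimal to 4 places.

It's easier to compute the probability that all 39 are distinct.
P(all distinct) = 366/366 · 365/366 · ··· · 328/366 ≈ 0.1225.
So the probability of at least one match is 1 − 0.1225 = 0.8775.

0.8775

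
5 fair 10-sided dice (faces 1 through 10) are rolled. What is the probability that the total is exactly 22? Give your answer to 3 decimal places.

0.043

There are 10^5 = 100000 equally likely outcomes.
The number of ordered 5-tuples from {1,…,10} summing to 22 is 4335.
P(sum = 22) = 4335/100000 = 867/20000 ≈ 0.043.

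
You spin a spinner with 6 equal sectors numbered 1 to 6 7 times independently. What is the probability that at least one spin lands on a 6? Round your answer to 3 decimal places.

0.721

P(no spin lands on a 6) = (5/6)^7 ≈ 0.279.
P(at least one) = 1 − 0.279 = 0.721.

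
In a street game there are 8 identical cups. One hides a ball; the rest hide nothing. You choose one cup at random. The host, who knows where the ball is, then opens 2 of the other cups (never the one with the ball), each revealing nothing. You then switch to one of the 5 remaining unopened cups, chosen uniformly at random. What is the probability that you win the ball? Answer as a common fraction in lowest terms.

7/40

Your original cup holds the ball with probability 1/8, so the other 7 collectively hold it with probability 7/8.
The host can always find 2 empty cups to open, so the reveals don't change that 7/8; it is now spread over the 5 remaining unopened cups.
P(win by switching) = (7/8) · (1/5) = 7/40.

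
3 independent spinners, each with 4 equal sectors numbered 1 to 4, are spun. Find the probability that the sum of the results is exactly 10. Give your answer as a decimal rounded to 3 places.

0.094

There are 4^3 = 64 equally likely outcomes.
The number of ordered 3-tuples from {1,…,4} summing to 10 is 6.
P(sum = 10) = 6/64 = 3/32 ≈ 0.094.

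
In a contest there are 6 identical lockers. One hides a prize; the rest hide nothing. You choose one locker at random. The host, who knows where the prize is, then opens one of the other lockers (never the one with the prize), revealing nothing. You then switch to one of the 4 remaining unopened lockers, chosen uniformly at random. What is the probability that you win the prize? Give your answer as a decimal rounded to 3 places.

0.208

Your original locker holds the prize with probability 1/6, so the other 5 collectively hold it with probability 5/6.
The host can always find an empty locker to open, so this doesn't change that 5/6; it is now spread over the 4 remaining unopened lockers.
P(win by switching) = (5/6) · (1/4) = 5/24 ≈ 0.208.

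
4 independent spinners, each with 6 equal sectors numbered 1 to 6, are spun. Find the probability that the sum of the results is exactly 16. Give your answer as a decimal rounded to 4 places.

0.0965

There are 6^4 = 1296 equally likely outcomes.
The number of ordered 4-tuples from {1,…,6} summing to 16 is 125.
P(sum = 16) = 125/1296 ≈ 0.0965.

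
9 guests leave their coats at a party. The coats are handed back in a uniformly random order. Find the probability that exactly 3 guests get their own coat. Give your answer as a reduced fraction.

53/864

Choose which 3 of the 9 are fixed: C(9,3) = 84 ways.
The remaining 6 must have no fixed point: D(6) = 265.
P = 84·265/362880 = 53/864.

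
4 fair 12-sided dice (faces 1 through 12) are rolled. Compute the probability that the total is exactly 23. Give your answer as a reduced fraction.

There are 12^4 = 20736 equally likely outcomes.
The number of ordered 4-tuples from {1,…,12} summing to 23 is 1060.
P(sum = 23) = 1060/20736 = 265/5184.

265/5184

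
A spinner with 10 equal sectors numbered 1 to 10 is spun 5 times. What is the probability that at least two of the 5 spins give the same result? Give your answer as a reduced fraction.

436/625

P(all 5 different) = 10/10 · 9/10 · ··· · 6/10 = 189/625.
P(at least two equal) = 1 − 189/625 = 436/625.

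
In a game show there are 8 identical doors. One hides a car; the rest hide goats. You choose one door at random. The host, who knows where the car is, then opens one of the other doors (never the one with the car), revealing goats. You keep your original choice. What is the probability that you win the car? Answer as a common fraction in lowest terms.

The host can always open an empty door regardless of your choice, so this gives no information about your original door.
P(win by staying) = 1/8.

1/8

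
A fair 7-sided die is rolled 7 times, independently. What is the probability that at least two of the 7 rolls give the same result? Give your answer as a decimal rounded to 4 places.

P(all 7 different) = 7/7 · 6/7 · ··· · 1/7 ≈ 0.0061.
P(at least two equal) = 1 − 0.0061 = 0.9939.

0.9939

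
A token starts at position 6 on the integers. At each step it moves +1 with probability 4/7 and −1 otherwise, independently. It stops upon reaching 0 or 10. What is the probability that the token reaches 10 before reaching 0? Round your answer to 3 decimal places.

Let r = q/p = (3/7)/(4/7) = 3/4. The recurrence P(i) = p·P(i+1) + q·P(i−1) with P(0)=0, P(10)=1 gives P(i) = (1 − r^i)/(1 − r^10).
P(6) = (1 − (3/4)^6) / (1 − (3/4)^10) = 123136/141361 ≈ 0.871.

0.871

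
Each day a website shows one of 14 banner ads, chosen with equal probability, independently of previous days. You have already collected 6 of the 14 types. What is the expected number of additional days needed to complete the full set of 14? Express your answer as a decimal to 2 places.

Starting from 6 distinct types, each trial gives a new one with probability (14−i)/14 when i types are held, so the wait for the next new type is 14/(14−i).
E = 14/8 + 14/7 + 14/6 + 14/5 + 14/4 + 14/3 + 14/2 + 14/1 = 761/20 ≈ 38.05.

38.05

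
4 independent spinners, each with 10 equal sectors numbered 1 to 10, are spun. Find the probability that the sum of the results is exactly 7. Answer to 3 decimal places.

There are 10^4 = 10000 equally likely outcomes.
The number of ordered 4-tuples from {1,…,10} summing to 7 is 20.
P(sum = 7) = 20/10000 = 1/500 ≈ 0.002.

0.002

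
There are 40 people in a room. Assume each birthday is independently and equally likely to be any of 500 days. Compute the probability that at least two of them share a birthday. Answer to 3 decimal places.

It's easier to compute the probability that all 40 are distinct.
P(all distinct) = 500/500 · 499/500 · ··· · 461/500 ≈ 0.201.
So the probability of at least one match is 1 − 0.201 = 0.799.

0.799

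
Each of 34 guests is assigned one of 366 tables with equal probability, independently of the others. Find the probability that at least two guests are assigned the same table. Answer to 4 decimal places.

It's easier to compute the probability that all 34 are distinct.
P(all distinct) = 366/366 · 365/366 · ··· · 333/366 ≈ 0.2056.
So the probability of at least one match is 1 − 0.2056 = 0.7944.

0.7944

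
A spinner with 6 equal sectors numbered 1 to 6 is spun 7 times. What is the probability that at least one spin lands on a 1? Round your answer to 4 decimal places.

P(no spin lands on a 1) = (5/6)^7 ≈ 0.2791.
P(at least one) = 1 − 0.2791 = 0.7209.

0.7209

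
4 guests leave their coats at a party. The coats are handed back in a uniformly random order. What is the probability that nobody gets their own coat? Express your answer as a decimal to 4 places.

0.3750

This is the derangement probability: permutations of 4 with no fixed point.
D(4) = 4! · (1 − 1/1! + 1/2! − ··· + (−1)^4/4!) = 9.
P = 9/24 = 3/8 ≈ 0.3750.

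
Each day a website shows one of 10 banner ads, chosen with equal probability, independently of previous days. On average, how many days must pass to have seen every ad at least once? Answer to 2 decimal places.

29.29

After i distinct types are collected, each trial gives a new one with probability (10−i)/10, so the expected wait for the next new type is 10/(10−i).
E = 10/10 + 10/9 + 10/8 + 10/7 + 10/6 + 10/5 + 10/4 + 10/3 + 10/2 + 10/1 = 7381/252 ≈ 29.29.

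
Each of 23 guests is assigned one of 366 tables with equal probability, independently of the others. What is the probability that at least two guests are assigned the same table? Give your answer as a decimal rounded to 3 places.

0.506

It's easier to compute the probability that all 23 are distinct.
P(all distinct) = 366/366 · 365/366 · ··· · 344/366 ≈ 0.494.
So the probability of at least one match is 1 − 0.494 = 0.506.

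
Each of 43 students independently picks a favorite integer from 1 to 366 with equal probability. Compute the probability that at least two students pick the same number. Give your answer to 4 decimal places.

It's easier to compute the probability that all 43 are distinct.
P(all distinct) = 366/366 · 365/366 · ··· · 324/366 ≈ 0.0766.
So the probability of at least one match is 1 − 0.0766 = 0.9234.

0.9234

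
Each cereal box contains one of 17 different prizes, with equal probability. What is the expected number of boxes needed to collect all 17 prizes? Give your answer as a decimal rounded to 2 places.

After i distinct types are collected, each trial gives a new one with probability (17−i)/17, so the expected wait for the next new type is 17/(17−i).
E = 17/17 + 17/16 + 17/15 + 17/14 + 17/13 + 17/12 + 17/11 + 17/10 + 17/9 + 17/8 + 17/7 + 17/6 + 17/5 + 17/4 + 17/3 + 17/2 + 17/1 = 42142223/720720 ≈ 58.47.

58.47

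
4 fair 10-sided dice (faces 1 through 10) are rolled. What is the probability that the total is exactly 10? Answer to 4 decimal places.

There are 10^4 = 10000 equally likely outcomes.
The number of ordered 4-tuples from {1,…,10} summing to 10 is 84.
P(sum = 10) = 84/10000 = 21/2500 ≈ 0.0084.

0.0084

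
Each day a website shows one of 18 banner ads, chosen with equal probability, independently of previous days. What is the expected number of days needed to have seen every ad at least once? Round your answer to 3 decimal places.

After i distinct types are collected, each trial gives a new one with probability (18−i)/18, so the expected wait for the next new type is 18/(18−i).
E = 18/18 + 18/17 + 18/16 + 18/15 + 18/14 + 18/13 + 18/12 + 18/11 + 18/10 + 18/9 + 18/8 + 18/7 + 18/6 + 18/5 + 18/4 + 18/3 + 18/2 + 18/1 = 42822903/680680 ≈ 62.912.

62.912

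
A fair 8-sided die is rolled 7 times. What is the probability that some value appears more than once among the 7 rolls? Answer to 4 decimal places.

0.9808

P(all 7 different) = 8/8 · 7/8 · ··· · 2/8 ≈ 0.0192.
P(at least two equal) = 1 − 0.0192 = 0.9808.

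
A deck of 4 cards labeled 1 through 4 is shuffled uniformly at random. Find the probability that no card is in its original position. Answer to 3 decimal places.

0.375

This is the derangement probability: permutations of 4 with no fixed point.
D(4) = 4! · (1 − 1/1! + 1/2! − ··· + (−1)^4/4!) = 9.
P = 9/24 = 3/8 ≈ 0.375.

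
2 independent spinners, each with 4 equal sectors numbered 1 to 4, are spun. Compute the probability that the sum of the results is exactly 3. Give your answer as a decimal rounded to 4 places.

0.1250

There are 4^2 = 16 equally likely outcomes.
The number of ordered 2-tuples from {1,…,4} summing to 3 is 2.
P(sum = 3) = 2/16 = 1/8 ≈ 0.1250.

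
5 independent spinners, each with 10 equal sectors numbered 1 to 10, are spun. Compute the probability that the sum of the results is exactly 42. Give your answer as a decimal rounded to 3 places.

0.005

There are 10^5 = 100000 equally likely outcomes.
The number of ordered 5-tuples from {1,…,10} summing to 42 is 495.
P(sum = 42) = 495/100000 = 99/20000 ≈ 0.005.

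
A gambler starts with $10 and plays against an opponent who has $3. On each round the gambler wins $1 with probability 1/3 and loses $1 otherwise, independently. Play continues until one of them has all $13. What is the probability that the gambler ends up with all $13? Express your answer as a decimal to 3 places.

0.125

Let r = q/p = (2/3)/(1/3) = 2. The recurrence P(i) = p·P(i+1) + q·P(i−1) with P(0)=0, P(13)=1 gives P(i) = (1 − r^i)/(1 − r^13).
P(10) = (1 − (2)^10) / (1 − (2)^13) = 1023/8191 ≈ 0.125.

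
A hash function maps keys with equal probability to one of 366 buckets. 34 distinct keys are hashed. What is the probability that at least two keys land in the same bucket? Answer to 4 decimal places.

0.7944

It's easier to compute the probability that all 34 are distinct.
P(all distinct) = 366/366 · 365/366 · ··· · 333/366 ≈ 0.2056.
So the probability of at least one match is 1 − 0.2056 = 0.7944.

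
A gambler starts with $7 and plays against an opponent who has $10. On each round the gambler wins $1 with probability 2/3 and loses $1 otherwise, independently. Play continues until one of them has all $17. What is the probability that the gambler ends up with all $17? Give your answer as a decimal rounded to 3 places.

0.992

Let r = q/p = (1/3)/(2/3) = 1/2. The recurrence P(i) = p·P(i+1) + q·P(i−1) with P(0)=0, P(17)=1 gives P(i) = (1 − r^i)/(1 − r^17).
P(7) = (1 − (1/2)^7) / (1 − (1/2)^17) = 130048/131071 ≈ 0.992.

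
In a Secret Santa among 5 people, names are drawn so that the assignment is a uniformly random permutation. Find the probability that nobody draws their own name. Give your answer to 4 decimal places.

0.3667

This is the derangement probability: permutations of 5 with no fixed point.
D(5) = 5! · (1 − 1/1! + 1/2! − ··· + (−1)^5/5!) = 44.
P = 44/120 = 11/30 ≈ 0.3667.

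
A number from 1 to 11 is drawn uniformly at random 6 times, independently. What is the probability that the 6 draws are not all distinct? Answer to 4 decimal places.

0.8122

P(all 6 different) = 11/11 · 10/11 · ··· · 6/11 ≈ 0.1878.
P(at least two equal) = 1 − 0.1878 = 0.8122.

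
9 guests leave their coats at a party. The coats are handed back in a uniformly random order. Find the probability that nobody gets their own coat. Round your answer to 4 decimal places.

This is the derangement probability: permutations of 9 with no fixed point.
D(9) = 9! · (1 − 1/1! + 1/2! − ··· + (−1)^9/9!) = 133496.
P = 133496/362880 = 16687/45360 ≈ 0.3679.

0.3679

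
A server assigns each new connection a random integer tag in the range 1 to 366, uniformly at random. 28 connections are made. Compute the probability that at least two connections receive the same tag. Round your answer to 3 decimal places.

0.653

It's easier to compute the probability that all 28 are distinct.
P(all distinct) = 366/366 · 365/366 · ··· · 339/366 ≈ 0.347.
So the probability of at least one match is 1 − 0.347 = 0.653.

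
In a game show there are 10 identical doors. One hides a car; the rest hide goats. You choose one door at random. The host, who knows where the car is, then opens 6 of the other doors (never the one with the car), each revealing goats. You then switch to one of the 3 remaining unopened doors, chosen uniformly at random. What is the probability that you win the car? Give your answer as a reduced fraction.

3/10

Your original door holds the car with probability 1/10, so the other 9 collectively hold it with probability 9/10.
The host can always find 6 empty doors to open, so the reveals don't change that 9/10; it is now spread over the 3 remaining unopened doors.
P(win by switching) = (9/10) · (1/3) = 3/10.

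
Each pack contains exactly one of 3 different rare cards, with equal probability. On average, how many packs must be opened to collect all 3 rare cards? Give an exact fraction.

After i distinct types are collected, each trial gives a new one with probability (3−i)/3, so the expected wait for the next new type is 3/(3−i).
E = 3/3 + 3/2 + 3/1 = 11/2.

11/2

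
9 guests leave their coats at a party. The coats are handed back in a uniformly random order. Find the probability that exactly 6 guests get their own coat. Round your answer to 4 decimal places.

0.0005

Choose which 6 of the 9 are fixed: C(9,6) = 84 ways.
The remaining 3 must have no fixed point: D(3) = 2.
P = 84·2/362880 = 1/2160 ≈ 0.0005.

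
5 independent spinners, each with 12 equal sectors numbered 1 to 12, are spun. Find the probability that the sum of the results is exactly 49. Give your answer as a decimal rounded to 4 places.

There are 12^5 = 248832 equally likely outcomes.
The number of ordered 5-tuples from {1,…,12} summing to 49 is 1365.
P(sum = 49) = 1365/248832 = 455/82944 ≈ 0.0055.

0.0055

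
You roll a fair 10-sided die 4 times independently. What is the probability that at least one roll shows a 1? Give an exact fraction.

P(no roll shows a 1) = (9/10)^4 = 6561/10000.
P(at least one) = 1 − 6561/10000 = 3439/10000.

3439/10000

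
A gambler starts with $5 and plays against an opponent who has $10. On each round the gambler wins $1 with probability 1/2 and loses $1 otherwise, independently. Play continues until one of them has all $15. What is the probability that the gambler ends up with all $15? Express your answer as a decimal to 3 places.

0.333

With a fair step, P(i) = ½P(i−1) + ½P(i+1) with P(0)=0, P(15)=1 has the linear solution P(i) = i/15.
P(5) = 5/15 = 1/3 ≈ 0.333.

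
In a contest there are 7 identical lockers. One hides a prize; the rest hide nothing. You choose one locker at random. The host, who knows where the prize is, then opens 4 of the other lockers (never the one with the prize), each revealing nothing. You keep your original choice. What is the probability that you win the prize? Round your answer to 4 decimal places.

0.1429

The host can always open 4 empty lockers regardless of your choice, so the reveals give no information about your original locker.
P(win by staying) = 1/7 ≈ 0.1429.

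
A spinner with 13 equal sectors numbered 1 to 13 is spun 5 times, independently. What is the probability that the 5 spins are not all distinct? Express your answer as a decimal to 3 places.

P(all 5 different) = 13/13 · 12/13 · ··· · 9/13 ≈ 0.416.
P(at least two equal) = 1 − 0.416 = 0.584.

0.584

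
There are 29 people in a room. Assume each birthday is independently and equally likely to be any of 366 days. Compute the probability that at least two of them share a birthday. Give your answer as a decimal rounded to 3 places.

It's easier to compute the probability that all 29 are distinct.
P(all distinct) = 366/366 · 365/366 · ··· · 338/366 ≈ 0.320.
So the probability of at least one match is 1 − 0.320 = 0.680.

0.680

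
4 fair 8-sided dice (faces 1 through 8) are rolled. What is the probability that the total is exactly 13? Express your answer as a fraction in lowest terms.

51/1024

There are 8^4 = 4096 equally likely outcomes.
The number of ordered 4-tuples from {1,…,8} summing to 13 is 204.
P(sum = 13) = 204/4096 = 51/1024.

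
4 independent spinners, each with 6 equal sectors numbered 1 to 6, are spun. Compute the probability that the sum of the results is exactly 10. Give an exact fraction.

5/81

There are 6^4 = 1296 equally likely outcomes.
The number of ordered 4-tuples from {1,…,6} summing to 10 is 80.
P(sum = 10) = 80/1296 = 5/81.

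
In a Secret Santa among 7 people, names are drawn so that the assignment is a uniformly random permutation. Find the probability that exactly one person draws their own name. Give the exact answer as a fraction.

53/144

Choose which one is fixed: C(7,1) = 7 ways.
The remaining 6 must have no fixed point: D(6) = 265.
P = 7·265/5040 = 53/144.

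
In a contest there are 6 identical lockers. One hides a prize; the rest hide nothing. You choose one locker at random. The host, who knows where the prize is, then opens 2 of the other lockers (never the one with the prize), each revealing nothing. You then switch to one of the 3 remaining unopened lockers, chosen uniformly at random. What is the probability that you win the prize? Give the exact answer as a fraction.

5/18

Your original locker holds the prize with probability 1/6, so the other 5 collectively hold it with probability 5/6.
The host can always find 2 empty lockers to open, so the reveals don't change that 5/6; it is now spread over the 3 remaining unopened lockers.
P(win by switching) = (5/6) · (1/3) = 5/18.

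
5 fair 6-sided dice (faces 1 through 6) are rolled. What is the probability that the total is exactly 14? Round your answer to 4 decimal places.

There are 6^5 = 7776 equally likely outcomes.
The number of ordered 5-tuples from {1,…,6} summing to 14 is 540.
P(sum = 14) = 540/7776 = 5/72 ≈ 0.0694.

0.0694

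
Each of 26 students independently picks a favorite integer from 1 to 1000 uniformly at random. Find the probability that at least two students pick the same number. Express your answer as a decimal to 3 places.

It's easier to compute the probability that all 26 are distinct.
P(all distinct) = 1000/1000 · 999/1000 · ··· · 975/1000 ≈ 0.721.
So the probability of at least one match is 1 − 0.721 = 0.279.

0.279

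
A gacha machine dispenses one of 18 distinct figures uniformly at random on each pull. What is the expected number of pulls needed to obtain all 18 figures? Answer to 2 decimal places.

After i distinct types are collected, each trial gives a new one with probability (18−i)/18, so the expected wait for the next new type is 18/(18−i).
E = 18/18 + 18/17 + 18/16 + 18/15 + 18/14 + 18/13 + 18/12 + 18/11 + 18/10 + 18/9 + 18/8 + 18/7 + 18/6 + 18/5 + 18/4 + 18/3 + 18/2 + 18/1 = 42822903/680680 ≈ 62.91.

62.91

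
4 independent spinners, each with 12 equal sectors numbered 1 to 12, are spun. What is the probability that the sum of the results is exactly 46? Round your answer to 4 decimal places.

There are 12^4 = 20736 equally likely outcomes.
The number of ordered 4-tuples from {1,…,12} summing to 46 is 10.
P(sum = 46) = 10/20736 = 5/10368 ≈ 0.0005.

0.0005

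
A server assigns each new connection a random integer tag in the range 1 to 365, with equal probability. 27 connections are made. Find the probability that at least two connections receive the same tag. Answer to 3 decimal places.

It's easier to compute the probability that all 27 are distinct.
P(all distinct) = 365/365 · 364/365 · ··· · 339/365 ≈ 0.373.
So the probability of at least one match is 1 − 0.373 = 0.627.

0.627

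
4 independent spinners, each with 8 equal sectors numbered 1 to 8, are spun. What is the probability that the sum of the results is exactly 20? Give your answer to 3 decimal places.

There are 8^4 = 4096 equally likely outcomes.
The number of ordered 4-tuples from {1,…,8} summing to 20 is 315.
P(sum = 20) = 315/4096 ≈ 0.077.

0.077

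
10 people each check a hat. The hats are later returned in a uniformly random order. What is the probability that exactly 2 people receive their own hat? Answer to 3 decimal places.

Choose which 2 of the 10 are fixed: C(10,2) = 45 ways.
The remaining 8 must have no fixed point: D(8) = 14833.
P = 45·14833/3628800 = 2119/11520 ≈ 0.184.

0.184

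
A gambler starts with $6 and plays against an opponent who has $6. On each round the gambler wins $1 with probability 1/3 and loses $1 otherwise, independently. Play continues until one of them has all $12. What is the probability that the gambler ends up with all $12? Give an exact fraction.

1/65

Let r = q/p = (2/3)/(1/3) = 2. The recurrence P(i) = p·P(i+1) + q·P(i−1) with P(0)=0, P(12)=1 gives P(i) = (1 − r^i)/(1 − r^12).
P(6) = (1 − (2)^6) / (1 − (2)^12) = 1/65.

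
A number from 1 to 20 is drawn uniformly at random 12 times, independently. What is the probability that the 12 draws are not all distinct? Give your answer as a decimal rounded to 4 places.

P(all 12 different) = 20/20 · 19/20 · ··· · 9/20 ≈ 0.0147.
P(at least two equal) = 1 − 0.0147 = 0.9853.

0.9853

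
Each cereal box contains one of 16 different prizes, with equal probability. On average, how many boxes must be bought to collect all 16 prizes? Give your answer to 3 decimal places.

54.092

After i distinct types are collected, each trial gives a new one with probability (16−i)/16, so the expected wait for the next new type is 16/(16−i).
E = 16/16 + 16/15 + 16/14 + 16/13 + 16/12 + 16/11 + 16/10 + 16/9 + 16/8 + 16/7 + 16/6 + 16/5 + 16/4 + 16/3 + 16/2 + 16/1 = 2436559/45045 ≈ 54.092.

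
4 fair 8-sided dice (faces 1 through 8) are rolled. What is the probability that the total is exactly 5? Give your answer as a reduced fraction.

There are 8^4 = 4096 equally likely outcomes.
The number of ordered 4-tuples from {1,…,8} summing to 5 is 4.
P(sum = 5) = 4/4096 = 1/1024.

1/1024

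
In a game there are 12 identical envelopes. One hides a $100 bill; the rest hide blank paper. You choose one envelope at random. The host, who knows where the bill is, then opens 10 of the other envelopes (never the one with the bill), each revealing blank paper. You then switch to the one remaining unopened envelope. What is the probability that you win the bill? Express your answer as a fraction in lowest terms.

Your original envelope holds the bill with probability 1/12, so the other 11 collectively hold it with probability 11/12.
The host can always find 10 empty envelopes to open, so the reveals don't change that 11/12; it is now spread over the 1 remaining unopened envelope.
P(win by switching) = (11/12) · (1/1) = 11/12.

11/12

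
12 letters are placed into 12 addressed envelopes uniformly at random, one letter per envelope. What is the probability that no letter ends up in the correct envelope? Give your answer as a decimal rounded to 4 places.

0.3679

This is the derangement probability: permutations of 12 with no fixed point.
D(12) = 12! · (1 − 1/1! + 1/2! − ··· + (−1)^12/12!) = 176214841.
P = 176214841/479001600 = 16019531/43545600 ≈ 0.3679.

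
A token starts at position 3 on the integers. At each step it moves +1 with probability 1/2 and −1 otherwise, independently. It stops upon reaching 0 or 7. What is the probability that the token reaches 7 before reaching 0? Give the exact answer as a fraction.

3/7

With a fair step, P(i) = ½P(i−1) + ½P(i+1) with P(0)=0, P(7)=1 has the linear solution P(i) = i/7.
P(3) = 3/7.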